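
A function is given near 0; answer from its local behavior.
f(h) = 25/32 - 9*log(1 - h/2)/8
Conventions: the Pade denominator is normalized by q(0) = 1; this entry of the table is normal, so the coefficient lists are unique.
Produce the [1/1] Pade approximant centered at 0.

Taylor coefficients needed (expand at 0): a_0 = 25/32, a_1 = 9/16, a_2 = 9/64.
Write the denominator as Q(h) = 1 + q1*h. Requiring Q*f - P = O(h^3) with deg P <= 1 kills the coefficients of h^2..h^2 in Q*f:
  h^2: a_2 + q1*a_1 = 0, i.e. 9/64 + (9/16)*q1 = 0.
Solving this linear system: q1 = -1/4.
The numerator is Q*f truncated at degree 1: P0 = a_0 = 25/32; P1 = a_1 + q1*a_0 = 47/128.

The Pade approximant has numerator coefficients [25/32, 47/128]; denominator coefficients [1, -1/4].


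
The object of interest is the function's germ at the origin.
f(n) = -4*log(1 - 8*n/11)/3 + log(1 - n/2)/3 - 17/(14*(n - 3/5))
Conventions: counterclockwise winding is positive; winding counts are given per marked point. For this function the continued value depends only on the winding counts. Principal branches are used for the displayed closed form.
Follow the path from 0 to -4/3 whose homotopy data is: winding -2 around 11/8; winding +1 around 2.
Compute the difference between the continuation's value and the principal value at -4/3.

Continued minus principal equals (6)*pi*i.

The rational part is single-valued and drops out of the difference; each branch term changes only by its own monodromy.
(-4/3)*log(1 - n/(11/8)): each positive loop around 11/8 adds 2*pi*i to the log, so winding -2 contributes (-4/3)*(-2)*2*pi*i = (16/3)*pi*i.
(1/3)*log(1 - n/(2)): each positive loop around 2 adds 2*pi*i to the log, so winding +1 contributes (1/3)*(1)*2*pi*i = (2/3)*pi*i.
Summing the contributions at n = -4/3 gives (6)*pi*i.


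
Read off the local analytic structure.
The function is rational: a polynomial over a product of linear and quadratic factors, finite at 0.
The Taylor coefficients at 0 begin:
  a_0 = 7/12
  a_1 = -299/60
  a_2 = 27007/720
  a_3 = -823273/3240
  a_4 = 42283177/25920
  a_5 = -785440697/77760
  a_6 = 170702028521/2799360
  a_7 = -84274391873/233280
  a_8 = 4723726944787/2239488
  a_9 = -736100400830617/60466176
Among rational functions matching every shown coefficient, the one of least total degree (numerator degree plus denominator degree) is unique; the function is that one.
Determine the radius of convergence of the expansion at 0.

No rational of total degree below 8 reproduces all 10 coefficients; solving the [1/7] Pade equations on them gives f(φ) = (-2*φ/5 - 7/8)/((φ - 3/2)**3*(φ**2 + 11*φ/3 + 2/3)**2), whose expansion matches every shown term.
Denominator factor (φ - 3/2)^3: pole of order 3 at 3/2, modulus 3/2.
Denominator factor (φ**2 + 11*φ/3 + 2/3)^2: discriminant 97/9, real irrational roots -11/6 + (1/6)*sqrt(97) and -11/6 - (1/6)*sqrt(97); poles of order 2, moduli 11/6 - (1/6)*sqrt(97) and 11/6 + (1/6)*sqrt(97).
The radius of convergence is the smallest modulus among the singular points: 11/6 - (1/6)*sqrt(97).

The radius of convergence is 11/6 - (1/6)*sqrt(97).


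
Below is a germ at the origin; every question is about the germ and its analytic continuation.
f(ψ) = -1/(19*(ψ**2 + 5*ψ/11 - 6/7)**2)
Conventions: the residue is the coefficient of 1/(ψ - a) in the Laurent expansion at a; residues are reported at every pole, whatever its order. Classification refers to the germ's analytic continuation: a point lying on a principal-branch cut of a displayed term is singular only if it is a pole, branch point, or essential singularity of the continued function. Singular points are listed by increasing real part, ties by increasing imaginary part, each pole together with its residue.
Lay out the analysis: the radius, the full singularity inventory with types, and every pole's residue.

Radius of convergence at 0: -5/22 + (1/154)*sqrt(21553).
At -5/22 - (1/154)*sqrt(21553): a pole of order 2; residue -(18634/180124579)*sqrt(21553).
At -5/22 + (1/154)*sqrt(21553): a pole of order 2; residue (18634/180124579)*sqrt(21553).

Denominator factor (ψ**2 + 5*ψ/11 - 6/7)^2: discriminant 3079/847, real irrational roots -5/22 + (1/154)*sqrt(21553) and -5/22 - (1/154)*sqrt(21553); poles of order 2, moduli -5/22 + (1/154)*sqrt(21553) and 5/22 + (1/154)*sqrt(21553).
The radius of convergence is the smallest modulus among the singular points: -5/22 + (1/154)*sqrt(21553).
The factor ψ**2 + 5*ψ/11 - 6/7 splits as (ψ - a)(ψ - a') with a = -5/22 - (1/154)*sqrt(21553), a' = -5/22 + (1/154)*sqrt(21553). At the order-2 pole a set g(ψ) = (ψ - a)^2*f(ψ) = [-1/19] / (ψ - a')^2.
Order-2 pole: residue = g'(a); g'(-5/22 - (1/154)*sqrt(21553)) = -(18634/180124579)*sqrt(21553), so the residue is -(18634/180124579)*sqrt(21553).
The factor ψ**2 + 5*ψ/11 - 6/7 splits as (ψ - a)(ψ - a') with a = -5/22 + (1/154)*sqrt(21553), a' = -5/22 - (1/154)*sqrt(21553). At the order-2 pole a set g(ψ) = (ψ - a)^2*f(ψ) = [-1/19] / (ψ - a')^2.
Order-2 pole: residue = g'(a); g'(-5/22 + (1/154)*sqrt(21553)) = (18634/180124579)*sqrt(21553), so the residue is (18634/180124579)*sqrt(21553).
List the singular points by increasing real part (a conjugate pair: the negative imaginary part first).


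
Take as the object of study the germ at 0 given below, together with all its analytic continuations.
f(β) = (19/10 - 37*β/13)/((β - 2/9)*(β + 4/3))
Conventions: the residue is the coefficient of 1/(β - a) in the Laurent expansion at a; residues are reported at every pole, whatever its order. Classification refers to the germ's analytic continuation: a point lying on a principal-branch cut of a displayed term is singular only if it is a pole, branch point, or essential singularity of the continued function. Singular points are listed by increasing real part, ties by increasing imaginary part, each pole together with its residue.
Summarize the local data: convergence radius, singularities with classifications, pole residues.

Radius of convergence at 0: 2/9.
At -4/3: a pole of order 1; residue -6663/1820.
At 2/9: a pole of order 1; residue 1483/1820.

Denominator factor (β - 2/9): pole of order 1 at 2/9, modulus 2/9.
Denominator factor (β + 4/3): pole of order 1 at -4/3, modulus 4/3.
The radius of convergence is the smallest modulus among the singular points: 2/9.
At the order-1 pole -4/3 set g(β) = (β - (-4/3))*f(β) = (19/10 - 37*β/13)/(β - 2/9).
Simple pole: residue = g(a) at a = -4/3, which is -6663/1820.
At the order-1 pole 2/9 set g(β) = (β - (2/9))*f(β) = (19/10 - 37*β/13)/(β + 4/3).
Simple pole: residue = g(a) at a = 2/9, which is 1483/1820.
List the singular points by increasing real part (a conjugate pair: the negative imaginary part first).


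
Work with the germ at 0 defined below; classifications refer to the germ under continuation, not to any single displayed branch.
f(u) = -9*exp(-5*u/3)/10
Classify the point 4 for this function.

There is no denominator, hence no pole anywhere.
The factor exp(-5*u/3) is entire.
So the germ continues analytically to 4.

The point is a regular point.


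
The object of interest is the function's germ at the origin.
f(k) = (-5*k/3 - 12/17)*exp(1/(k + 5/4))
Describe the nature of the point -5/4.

The point is an essential singularity.

The exponent 1/(k - (-5/4)) has a pole at -5/4, so exp(1/(k - (-5/4))) takes every nonzero value near it: an essential singularity (not a pole of any order).


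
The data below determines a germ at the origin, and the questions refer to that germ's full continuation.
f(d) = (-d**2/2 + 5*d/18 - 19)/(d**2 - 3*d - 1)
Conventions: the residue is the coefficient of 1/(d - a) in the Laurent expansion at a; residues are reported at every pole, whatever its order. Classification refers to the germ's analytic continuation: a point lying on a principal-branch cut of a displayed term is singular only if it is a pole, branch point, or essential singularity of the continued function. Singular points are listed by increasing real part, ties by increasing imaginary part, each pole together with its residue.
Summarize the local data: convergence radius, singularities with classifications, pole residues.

Radius of convergence at 0: -3/2 + (1/2)*sqrt(13).
At 3/2 - (1/2)*sqrt(13): a pole of order 1; residue -11/18 + (64/39)*sqrt(13).
At 3/2 + (1/2)*sqrt(13): a pole of order 1; residue -11/18 - (64/39)*sqrt(13).

Denominator factor (d**2 - 3*d - 1): discriminant 13, real irrational roots 3/2 + (1/2)*sqrt(13) and 3/2 - (1/2)*sqrt(13); poles of order 1, moduli 3/2 + (1/2)*sqrt(13) and -3/2 + (1/2)*sqrt(13).
The radius of convergence is the smallest modulus among the singular points: -3/2 + (1/2)*sqrt(13).
The factor d**2 - 3*d - 1 splits as (d - a)(d - a') with a = 3/2 - (1/2)*sqrt(13), a' = 3/2 + (1/2)*sqrt(13). At the order-1 pole a set g(d) = (d - a)*f(d) = [-d**2/2 + 5*d/18 - 19] / (d - a').
Simple pole: residue = g(a) at a = 3/2 - (1/2)*sqrt(13), which is -11/18 + (64/39)*sqrt(13).
The factor d**2 - 3*d - 1 splits as (d - a)(d - a') with a = 3/2 + (1/2)*sqrt(13), a' = 3/2 - (1/2)*sqrt(13). At the order-1 pole a set g(d) = (d - a)*f(d) = [-d**2/2 + 5*d/18 - 19] / (d - a').
Simple pole: residue = g(a) at a = 3/2 + (1/2)*sqrt(13), which is -11/18 - (64/39)*sqrt(13).
List the singular points by increasing real part (a conjugate pair: the negative imaginary part first).


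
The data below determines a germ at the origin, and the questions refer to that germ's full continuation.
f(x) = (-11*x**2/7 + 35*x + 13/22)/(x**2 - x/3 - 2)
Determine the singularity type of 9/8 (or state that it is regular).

The point is a regular point.

Denominator factors: x**2 - x/3 - 2 = -71/64 at x = 9/8 — none vanishes.
So the germ continues analytically to 9/8.


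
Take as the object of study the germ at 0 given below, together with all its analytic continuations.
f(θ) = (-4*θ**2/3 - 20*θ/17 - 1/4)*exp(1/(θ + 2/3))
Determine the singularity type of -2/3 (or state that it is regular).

The point is an essential singularity.

The exponent 1/(θ - (-2/3)) has a pole at -2/3, so exp(1/(θ - (-2/3))) takes every nonzero value near it: an essential singularity (not a pole of any order).


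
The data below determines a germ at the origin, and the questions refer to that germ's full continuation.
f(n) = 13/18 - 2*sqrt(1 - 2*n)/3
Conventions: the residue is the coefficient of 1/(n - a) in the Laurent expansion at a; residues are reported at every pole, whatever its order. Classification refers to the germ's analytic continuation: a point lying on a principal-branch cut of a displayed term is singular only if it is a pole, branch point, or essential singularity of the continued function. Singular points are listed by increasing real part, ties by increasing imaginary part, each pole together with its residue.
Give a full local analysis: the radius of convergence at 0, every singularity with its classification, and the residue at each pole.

Branch term (-2/3)*sqrt(1 - n/(1/2)): its argument vanishes at n = 1/2, a square-root branch point, modulus 1/2.
The radius of convergence is the smallest modulus among the singular points: 1/2.

Radius of convergence at 0: 1/2.
At 1/2: an algebraic (square-root) branch point.


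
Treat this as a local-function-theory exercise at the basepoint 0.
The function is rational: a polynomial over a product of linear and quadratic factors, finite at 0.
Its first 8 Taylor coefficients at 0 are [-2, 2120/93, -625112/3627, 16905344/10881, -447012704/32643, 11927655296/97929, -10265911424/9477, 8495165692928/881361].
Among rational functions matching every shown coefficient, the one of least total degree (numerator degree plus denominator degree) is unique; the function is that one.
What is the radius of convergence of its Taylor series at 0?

The radius of convergence is -1/2 + (1/4)*sqrt(6).

No rational of total degree below 6 reproduces all 8 coefficients; solving the [2/4] Pade equations on them gives f(δ) = (35*δ**2/26 + 4*δ/31 - 1/16)/((δ**2 - δ - 1/8)*(δ**2 - δ/3 - 1/4)), whose expansion matches every shown term.
Denominator factor (δ**2 - δ - 1/8): discriminant 3/2, real irrational roots 1/2 + (1/4)*sqrt(6) and 1/2 - (1/4)*sqrt(6); poles of order 1, moduli 1/2 + (1/4)*sqrt(6) and -1/2 + (1/4)*sqrt(6).
Denominator factor (δ**2 - δ/3 - 1/4): discriminant 10/9, real irrational roots 1/6 + (1/6)*sqrt(10) and 1/6 - (1/6)*sqrt(10); poles of order 1, moduli 1/6 + (1/6)*sqrt(10) and -1/6 + (1/6)*sqrt(10).
The radius of convergence is the smallest modulus among the singular points: -1/2 + (1/4)*sqrt(6).


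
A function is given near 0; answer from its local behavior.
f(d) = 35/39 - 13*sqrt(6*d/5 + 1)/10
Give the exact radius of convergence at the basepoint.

Branch term (-13/10)*sqrt(1 - d/(-5/6)): its argument vanishes at d = -5/6, a square-root branch point, modulus 5/6.
The radius of convergence is the smallest modulus among the singular points: 5/6.

The radius of convergence is 5/6.


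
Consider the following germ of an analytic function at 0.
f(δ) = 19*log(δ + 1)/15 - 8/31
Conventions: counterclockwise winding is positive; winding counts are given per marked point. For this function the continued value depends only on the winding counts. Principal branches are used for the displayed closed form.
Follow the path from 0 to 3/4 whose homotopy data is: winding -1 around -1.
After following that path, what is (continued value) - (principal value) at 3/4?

Continued minus principal equals -(38/15)*pi*i.

The rational part is single-valued and drops out of the difference; each branch term changes only by its own monodromy.
(19/15)*log(1 - δ/(-1)): each positive loop around -1 adds 2*pi*i to the log, so winding -1 contributes (19/15)*(-1)*2*pi*i = -(38/15)*pi*i.
Summing the contributions at δ = 3/4 gives -(38/15)*pi*i.


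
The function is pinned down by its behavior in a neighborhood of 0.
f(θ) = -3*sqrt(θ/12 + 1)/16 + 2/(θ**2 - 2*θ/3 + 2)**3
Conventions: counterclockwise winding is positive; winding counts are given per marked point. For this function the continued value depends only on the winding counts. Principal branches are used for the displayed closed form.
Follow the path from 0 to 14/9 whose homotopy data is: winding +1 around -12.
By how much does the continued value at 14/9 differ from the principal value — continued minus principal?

The rational part is single-valued and drops out of the difference; each branch term changes only by its own monodromy.
(-3/16)*sqrt(1 - θ/(-12)): winding +1 is odd, the square root flips sign, contributing -2*(-3/16)*sqrt(1 - (14/9)/(-12)) = -2*(-3/16)*sqrt(61/54) = (1/48)*sqrt(366).
Summing the contributions at θ = 14/9 gives (1/48)*sqrt(366).

Continued minus principal equals (1/48)*sqrt(366).


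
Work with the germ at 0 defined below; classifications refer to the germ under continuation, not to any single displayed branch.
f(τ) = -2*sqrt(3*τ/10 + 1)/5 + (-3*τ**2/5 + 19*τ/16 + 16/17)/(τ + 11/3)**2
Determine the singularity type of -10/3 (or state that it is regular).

The point is an algebraic (square-root) branch point.

The term (-2/5)*sqrt(1 - τ/(-10/3)) has argument 1 - -10/3/(-10/3) = 0 at -10/3: a square-root (algebraic, two-sheeted) branch point; the remaining terms are analytic or single-valued there.


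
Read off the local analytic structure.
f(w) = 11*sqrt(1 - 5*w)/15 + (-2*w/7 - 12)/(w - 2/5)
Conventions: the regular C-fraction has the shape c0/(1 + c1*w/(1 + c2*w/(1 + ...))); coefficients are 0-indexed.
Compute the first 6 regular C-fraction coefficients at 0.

The regular C-fraction coefficients are [461/15, -15515/6454, -5090115/40053524, 7805967785/12635701476, -30806661575/25584954036, -9633551649/9980444972].

Taylor coefficients (expand at 0): a_0 = 461/15, a_1 = 3103/42, a_2 = 31415/168, a_3 = 157075/336, a_4 = 3131875/2688, a_5 = 15563125/5376.
c0 = a_0 = 461/15. Peel one level at a time: if S = 1 + c*w/S' with S'(0) = 1, then c is the w-coefficient of S and S' = c*w/(S - 1).
S_1 = c0/f = 1 + (-15515/6454)*w + (-25450575/83308232)*w^2 + ...; c1 = -15515/6454.
S_2 = c1*w/(S_1 - 1) = 1 + (-5090115/40053524)*w + (12094775/154057744)*w^2 + ...; c2 = -5090115/40053524.
S_3 = c2*w/(S_2 - 1) = 1 + (7805967785/12635701476)*w + (12334528619875/16581933256464)*w^2 + ...; c3 = 7805967785/12635701476.
S_4 = c3*w/(S_3 - 1) = 1 + (-30806661575/25584954036)*w + (-734092225/631617424)*w^2 + ...; c4 = -30806661575/25584954036.
S_5 = c4*w/(S_4 - 1) = 1 + (-9633551649/9980444972)*w + ...; c5 = -9633551649/9980444972.


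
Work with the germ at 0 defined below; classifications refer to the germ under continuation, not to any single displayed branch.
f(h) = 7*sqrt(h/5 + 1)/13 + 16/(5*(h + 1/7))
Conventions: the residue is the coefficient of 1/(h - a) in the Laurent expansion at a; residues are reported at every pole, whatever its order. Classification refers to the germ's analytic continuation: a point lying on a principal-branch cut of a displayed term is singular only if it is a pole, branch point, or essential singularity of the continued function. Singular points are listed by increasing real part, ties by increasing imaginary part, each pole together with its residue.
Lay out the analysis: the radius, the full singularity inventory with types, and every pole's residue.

Radius of convergence at 0: 1/7.
At -5: an algebraic (square-root) branch point.
At -1/7: a pole of order 1; residue 16/5.

Denominator factor (h + 1/7): pole of order 1 at -1/7, modulus 1/7.
Branch term (7/13)*sqrt(1 - h/(-5)): its argument vanishes at h = -5, a square-root branch point, modulus 5.
The radius of convergence is the smallest modulus among the singular points: 1/7.
The branch term is analytic at -1/7 and contributes nothing to the residue; only the rational part matters.
At the order-1 pole -1/7 set g(h) = (h - (-1/7))*(rational part) = 16/5.
Simple pole: residue = g(a) at a = -1/7, which is 16/5.
List the singular points by increasing real part (a conjugate pair: the negative imaginary part first).


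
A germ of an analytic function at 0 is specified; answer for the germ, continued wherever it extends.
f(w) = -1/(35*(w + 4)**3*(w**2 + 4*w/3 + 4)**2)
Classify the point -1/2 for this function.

The point is a regular point.

Denominator factors: w**2 + 4*w/3 + 4 = 43/12 at w = -1/2; w + 4 = 7/2 at w = -1/2 — none vanishes.
So the germ continues analytically to -1/2.


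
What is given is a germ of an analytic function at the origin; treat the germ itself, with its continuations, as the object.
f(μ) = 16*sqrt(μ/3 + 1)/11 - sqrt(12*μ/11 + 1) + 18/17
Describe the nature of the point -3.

The point is an algebraic (square-root) branch point.

The term (16/11)*sqrt(1 - μ/(-3)) has argument 1 - -3/(-3) = 0 at -3: a square-root (algebraic, two-sheeted) branch point; the remaining terms are analytic or single-valued there.


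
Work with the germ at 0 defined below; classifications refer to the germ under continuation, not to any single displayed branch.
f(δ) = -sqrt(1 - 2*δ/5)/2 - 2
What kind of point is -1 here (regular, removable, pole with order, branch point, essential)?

There is no denominator, hence no pole anywhere.
Branch term sqrt(1 - δ/(5/2)): argument at -1 is 7/5, nonzero, so -1 is not its branch point (a point on a principal cut is still regular for the continued germ).
So the germ continues analytically to -1.

The point is a regular point.


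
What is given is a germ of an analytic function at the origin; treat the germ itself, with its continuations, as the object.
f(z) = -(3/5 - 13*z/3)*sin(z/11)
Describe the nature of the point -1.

The point is a regular point.

There is no denominator, hence no pole anywhere.
The factor -sin(z/11) is entire.
So the germ continues analytically to -1.


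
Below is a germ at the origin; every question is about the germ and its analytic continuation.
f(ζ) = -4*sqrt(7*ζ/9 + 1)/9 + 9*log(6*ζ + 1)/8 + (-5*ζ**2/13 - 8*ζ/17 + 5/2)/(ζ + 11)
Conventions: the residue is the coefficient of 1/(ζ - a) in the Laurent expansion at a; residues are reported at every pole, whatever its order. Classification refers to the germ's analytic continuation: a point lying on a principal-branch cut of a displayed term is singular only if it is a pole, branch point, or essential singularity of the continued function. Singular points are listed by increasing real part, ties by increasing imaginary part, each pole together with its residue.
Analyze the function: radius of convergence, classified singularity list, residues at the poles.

Denominator factor (ζ + 11): pole of order 1 at -11, modulus 11.
Branch term (9/8)*log(1 - ζ/(-1/6)): its argument vanishes at ζ = -1/6, a logarithmic branch point, modulus 1/6.
Branch term (-4/9)*sqrt(1 - ζ/(-9/7)): its argument vanishes at ζ = -9/7, a square-root branch point, modulus 9/7.
The radius of convergence is the smallest modulus among the singular points: 1/6.
The branch terms are analytic at -11 and contribute nothing to the residue; only the rational part matters.
At the order-1 pole -11 set g(ζ) = (ζ - (-11))*(rational part) = -5*ζ**2/13 - 8*ζ/17 + 5/2.
Simple pole: residue = g(a) at a = -11, which is -17177/442.
List the singular points by increasing real part (a conjugate pair: the negative imaginary part first).

Radius of convergence at 0: 1/6.
At -11: a pole of order 1; residue -17177/442.
At -9/7: an algebraic (square-root) branch point.
At -1/6: a logarithmic branch point.


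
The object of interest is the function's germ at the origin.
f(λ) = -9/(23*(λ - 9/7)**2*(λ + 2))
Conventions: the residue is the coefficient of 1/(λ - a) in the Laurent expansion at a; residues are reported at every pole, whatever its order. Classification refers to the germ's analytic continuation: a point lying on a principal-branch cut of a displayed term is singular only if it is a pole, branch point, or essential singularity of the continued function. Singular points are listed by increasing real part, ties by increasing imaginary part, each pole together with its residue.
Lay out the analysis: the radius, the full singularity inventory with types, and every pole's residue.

Radius of convergence at 0: 9/7.
At -2: a pole of order 1; residue -441/12167.
At 9/7: a pole of order 2; residue 441/12167.

Denominator factor (λ - 9/7)^2: pole of order 2 at 9/7, modulus 9/7.
Denominator factor (λ + 2): pole of order 1 at -2, modulus 2.
The radius of convergence is the smallest modulus among the singular points: 9/7.
At the order-1 pole -2 set g(λ) = (λ - (-2))*f(λ) = -9/(23*(λ - 9/7)**2).
Simple pole: residue = g(a) at a = -2, which is -441/12167.
At the order-2 pole 9/7 set g(λ) = (λ - (9/7))^2*f(λ) = -9/(23*(λ + 2)).
Order-2 pole: residue = g'(a); g'(9/7) = 441/12167, so the residue is 441/12167.
List the singular points by increasing real part (a conjugate pair: the negative imaginary part first).


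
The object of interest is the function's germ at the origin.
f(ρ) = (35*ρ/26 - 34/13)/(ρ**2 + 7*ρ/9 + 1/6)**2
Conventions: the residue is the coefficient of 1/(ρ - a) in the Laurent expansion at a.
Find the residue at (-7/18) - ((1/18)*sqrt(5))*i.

The residue is -((9153/50)*sqrt(5))*i.

The factor ρ**2 + 7*ρ/9 + 1/6 splits as (ρ - a)(ρ - a') with a = (-7/18) - ((1/18)*sqrt(5))*i, a' = (-7/18) + ((1/18)*sqrt(5))*i. At the order-2 pole a set g(ρ) = (ρ - a)^2*f(ρ) = [35*ρ/26 - 34/13] / (ρ - a')^2.
Order-2 pole: residue = g'(a); g'((-7/18) - ((1/18)*sqrt(5))*i) = -((9153/50)*sqrt(5))*i, so the residue is -((9153/50)*sqrt(5))*i.


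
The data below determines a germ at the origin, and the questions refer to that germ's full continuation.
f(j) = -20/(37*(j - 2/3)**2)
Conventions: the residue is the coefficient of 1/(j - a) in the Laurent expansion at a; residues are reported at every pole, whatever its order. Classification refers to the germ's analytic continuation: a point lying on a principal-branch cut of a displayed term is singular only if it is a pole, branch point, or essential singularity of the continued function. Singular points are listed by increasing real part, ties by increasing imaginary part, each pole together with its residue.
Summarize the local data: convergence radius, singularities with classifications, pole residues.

Radius of convergence at 0: 2/3.
At 2/3: a pole of order 2; residue 0.

Denominator factor (j - 2/3)^2: pole of order 2 at 2/3, modulus 2/3.
The radius of convergence is the smallest modulus among the singular points: 2/3.
At the order-2 pole 2/3 set g(j) = (j - (2/3))^2*f(j) = -20/37.
Order-2 pole: residue = g'(a); g'(2/3) = 0, so the residue is 0.


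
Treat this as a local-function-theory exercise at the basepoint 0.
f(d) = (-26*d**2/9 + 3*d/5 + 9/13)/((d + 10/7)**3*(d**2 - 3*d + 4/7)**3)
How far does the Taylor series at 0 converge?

The radius of convergence is 3/2 - (1/14)*sqrt(329).

Denominator factor (d**2 - 3*d + 4/7)^3: discriminant 47/7, real irrational roots 3/2 + (1/14)*sqrt(329) and 3/2 - (1/14)*sqrt(329); poles of order 3, moduli 3/2 + (1/14)*sqrt(329) and 3/2 - (1/14)*sqrt(329).
Denominator factor (d + 10/7)^3: pole of order 3 at -10/7, modulus 10/7.
The radius of convergence is the smallest modulus among the singular points: 3/2 - (1/14)*sqrt(329).


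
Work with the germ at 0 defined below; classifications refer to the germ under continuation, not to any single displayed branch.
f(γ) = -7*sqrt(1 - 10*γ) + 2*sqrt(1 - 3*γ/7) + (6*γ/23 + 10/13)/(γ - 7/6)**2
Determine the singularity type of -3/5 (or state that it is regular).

The point is a regular point.

Denominator factors: γ - 7/6 = -53/30 at γ = -3/5 — none vanishes.
Branch term sqrt(1 - γ/(1/10)): argument at -3/5 is 7, nonzero, so -3/5 is not its branch point (a point on a principal cut is still regular for the continued germ).
Branch term sqrt(1 - γ/(7/3)): argument at -3/5 is 44/35, nonzero, so -3/5 is not its branch point (a point on a principal cut is still regular for the continued germ).
So the germ continues analytically to -3/5.


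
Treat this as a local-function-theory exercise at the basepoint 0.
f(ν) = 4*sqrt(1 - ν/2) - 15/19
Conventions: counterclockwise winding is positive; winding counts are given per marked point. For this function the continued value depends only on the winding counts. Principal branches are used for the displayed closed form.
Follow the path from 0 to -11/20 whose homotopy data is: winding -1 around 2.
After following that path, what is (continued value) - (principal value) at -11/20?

Continued minus principal equals -(2/5)*sqrt(510).

The rational part is single-valued and drops out of the difference; each branch term changes only by its own monodromy.
(4)*sqrt(1 - ν/(2)): winding -1 is odd, the square root flips sign, contributing -2*(4)*sqrt(1 - (-11/20)/(2)) = -2*(4)*sqrt(51/40) = -(2/5)*sqrt(510).
Summing the contributions at ν = -11/20 gives -(2/5)*sqrt(510).


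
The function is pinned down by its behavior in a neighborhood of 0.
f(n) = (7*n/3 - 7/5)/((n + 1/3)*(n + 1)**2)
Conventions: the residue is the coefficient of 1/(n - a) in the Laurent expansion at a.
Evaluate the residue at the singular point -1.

At the order-2 pole -1 set g(n) = (n - (-1))^2*f(n) = (7*n/3 - 7/5)/(n + 1/3).
Order-2 pole: residue = g'(a); g'(-1) = 49/10, so the residue is 49/10.

The residue is 49/10.


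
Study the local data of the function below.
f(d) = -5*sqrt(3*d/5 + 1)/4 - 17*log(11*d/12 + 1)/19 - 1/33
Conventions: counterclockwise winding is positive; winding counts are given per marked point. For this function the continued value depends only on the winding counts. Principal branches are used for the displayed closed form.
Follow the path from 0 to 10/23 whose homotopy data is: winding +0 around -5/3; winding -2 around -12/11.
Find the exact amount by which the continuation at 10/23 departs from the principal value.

The rational part is single-valued and drops out of the difference; each branch term changes only by its own monodromy.
(-5/4)*sqrt(1 - d/(-5/3)): winding +0 is even, the square root returns to the same sheet, contribution 0.
(-17/19)*log(1 - d/(-12/11)): each positive loop around -12/11 adds 2*pi*i to the log, so winding -2 contributes (-17/19)*(-2)*2*pi*i = (68/19)*pi*i.
Summing the contributions at d = 10/23 gives (68/19)*pi*i.

Continued minus principal equals (68/19)*pi*i.


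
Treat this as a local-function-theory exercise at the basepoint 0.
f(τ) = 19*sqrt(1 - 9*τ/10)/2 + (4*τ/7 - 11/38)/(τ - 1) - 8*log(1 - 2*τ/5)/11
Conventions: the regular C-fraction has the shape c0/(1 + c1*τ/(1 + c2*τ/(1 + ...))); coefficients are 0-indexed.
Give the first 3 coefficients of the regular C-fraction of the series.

Taylor coefficients (expand at 0): a_0 = 186/19, a_1 = -249649/58520, a_2 = -555073/468160.
c0 = a_0 = 186/19. Peel one level at a time: if S = 1 + c*τ/S' with S'(0) = 1, then c is the τ-coefficient of S and S' = c*τ/(S - 1).
S_1 = c0/f = 1 + (249649/572880)*τ + (102073400731/328191494400)*τ^2 + ...; c1 = 249649/572880.
S_2 = c1*τ/(S_1 - 1) = 1 + (-102073400731/143018919120)*τ + ...; c2 = -102073400731/143018919120.

The regular C-fraction coefficients are [186/19, 249649/572880, -102073400731/143018919120].


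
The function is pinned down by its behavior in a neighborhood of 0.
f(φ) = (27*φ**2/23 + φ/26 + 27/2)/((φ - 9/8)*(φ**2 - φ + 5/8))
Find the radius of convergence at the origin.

The radius of convergence is (1/4)*sqrt(10).

Denominator factor (φ**2 - φ + 5/8): discriminant -3/2, complex-conjugate roots (1/2) + ((1/4)*sqrt(6))*i and (1/2) - ((1/4)*sqrt(6))*i; poles of order 1, moduli (1/4)*sqrt(10) and (1/4)*sqrt(10).
Denominator factor (φ - 9/8): pole of order 1 at 9/8, modulus 9/8.
The radius of convergence is the smallest modulus among the singular points: (1/4)*sqrt(10).


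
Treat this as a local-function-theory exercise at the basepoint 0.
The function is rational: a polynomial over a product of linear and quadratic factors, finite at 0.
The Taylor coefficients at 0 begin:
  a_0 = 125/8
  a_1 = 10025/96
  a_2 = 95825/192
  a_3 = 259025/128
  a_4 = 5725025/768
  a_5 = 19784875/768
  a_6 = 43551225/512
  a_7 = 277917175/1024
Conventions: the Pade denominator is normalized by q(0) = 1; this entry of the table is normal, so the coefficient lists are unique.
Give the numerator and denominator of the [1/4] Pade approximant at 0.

Taylor coefficients needed (read off): a_0 = 125/8, a_1 = 10025/96, a_2 = 95825/192, a_3 = 259025/128, a_4 = 5725025/768, a_5 = 19784875/768.
Write the denominator as Q(j) = 1 + q1*j + q2*j^2 + q3*j^3 + q4*j^4. Requiring Q*f - P = O(j^6) with deg P <= 1 kills the coefficients of j^2..j^5 in Q*f:
  j^2: a_2 + q1*a_1 + q2*a_0 = 0, i.e. 95825/192 + (10025/96)*q1 + (125/8)*q2 = 0.
  j^3: a_3 + q1*a_2 + q2*a_1 + q3*a_0 = 0, i.e. 259025/128 + (95825/192)*q1 + (10025/96)*q2 + (125/8)*q3 = 0.
  j^4: a_4 + q1*a_3 + q2*a_2 + q3*a_1 + q4*a_0 = 0, i.e. 5725025/768 + (259025/128)*q1 + (95825/192)*q2 + (10025/96)*q3 + (125/8)*q4 = 0.
  j^5: a_5 + q1*a_4 + q2*a_3 + q3*a_2 + q4*a_1 = 0, i.e. 19784875/768 + (5725025/768)*q1 + (259025/128)*q2 + (95825/192)*q3 + (10025/96)*q4 = 0.
Solving this linear system: q1 = -1910549297/278353738, q2 = 3877755487/278353738, q3 = -1880984405/556707476, q4 = -23478748325/2226829904.
The numerator is Q*f truncated at degree 1: P0 = a_0 = 125/8; P1 = a_1 + q1*a_0 = -37663861025/13360979424.

The Pade approximant has numerator coefficients [125/8, -37663861025/13360979424]; denominator coefficients [1, -1910549297/278353738, 3877755487/278353738, -1880984405/556707476, -23478748325/2226829904].


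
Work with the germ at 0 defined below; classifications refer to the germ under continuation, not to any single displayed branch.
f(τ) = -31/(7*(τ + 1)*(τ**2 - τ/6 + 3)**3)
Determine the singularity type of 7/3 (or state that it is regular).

The point is a regular point.

Denominator factors: τ + 1 = 10/3 at τ = 7/3; τ**2 - τ/6 + 3 = 145/18 at τ = 7/3 — none vanishes.
So the germ continues analytically to 7/3.


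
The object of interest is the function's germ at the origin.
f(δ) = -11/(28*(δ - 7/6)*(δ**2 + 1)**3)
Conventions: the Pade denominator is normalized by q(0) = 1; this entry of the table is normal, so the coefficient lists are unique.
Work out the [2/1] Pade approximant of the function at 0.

The Pade approximant has numerator coefficients [33/98, 0, -99/98]; denominator coefficients [1, -6/7].

Taylor coefficients needed (expand at 0): a_0 = 33/98, a_1 = 99/343, a_2 = -3663/4802, a_3 = -10989/16807.
Write the denominator as Q(δ) = 1 + q1*δ. Requiring Q*f - P = O(δ^4) with deg P <= 2 kills the coefficients of δ^3..δ^3 in Q*f:
  δ^3: a_3 + q1*a_2 = 0, i.e. -10989/16807 + (-3663/4802)*q1 = 0.
Solving this linear system: q1 = -6/7.
The numerator is Q*f truncated at degree 2: P0 = a_0 = 33/98; P1 = a_1 + q1*a_0 = 0; P2 = a_2 + q1*a_1 = -99/98.


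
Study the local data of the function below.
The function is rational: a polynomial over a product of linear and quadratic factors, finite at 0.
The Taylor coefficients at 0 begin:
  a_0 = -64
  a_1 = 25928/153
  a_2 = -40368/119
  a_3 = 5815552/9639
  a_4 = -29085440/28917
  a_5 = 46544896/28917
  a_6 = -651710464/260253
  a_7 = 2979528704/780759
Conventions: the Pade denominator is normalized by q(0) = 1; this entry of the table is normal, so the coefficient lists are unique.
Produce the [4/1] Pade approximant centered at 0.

The Pade approximant has numerator coefficients [-64, 1165467448/17383095, -8278816144/121681665, 66230529152/1095134985, -132461058304/3285404955]; denominator coefficients [1, 181816/113615].

Taylor coefficients needed (read off): a_0 = -64, a_1 = 25928/153, a_2 = -40368/119, a_3 = 5815552/9639, a_4 = -29085440/28917, a_5 = 46544896/28917.
Write the denominator as Q(u) = 1 + q1*u. Requiring Q*f - P = O(u^6) with deg P <= 4 kills the coefficients of u^5..u^5 in Q*f:
  u^5: a_5 + q1*a_4 = 0, i.e. 46544896/28917 + (-29085440/28917)*q1 = 0.
Solving this linear system: q1 = 181816/113615.
The numerator is Q*f truncated at degree 4: P0 = a_0 = -64; P1 = a_1 + q1*a_0 = 1165467448/17383095; P2 = a_2 + q1*a_1 = -8278816144/121681665; P3 = a_3 + q1*a_2 = 66230529152/1095134985; P4 = a_4 + q1*a_3 = -132461058304/3285404955.


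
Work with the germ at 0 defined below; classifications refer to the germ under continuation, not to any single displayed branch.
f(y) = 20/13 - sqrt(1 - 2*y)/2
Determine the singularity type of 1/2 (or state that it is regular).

The point is an algebraic (square-root) branch point.

The term (-1/2)*sqrt(1 - y/(1/2)) has argument 1 - 1/2/(1/2) = 0 at 1/2: a square-root (algebraic, two-sheeted) branch point; the remaining terms are analytic or single-valued there.


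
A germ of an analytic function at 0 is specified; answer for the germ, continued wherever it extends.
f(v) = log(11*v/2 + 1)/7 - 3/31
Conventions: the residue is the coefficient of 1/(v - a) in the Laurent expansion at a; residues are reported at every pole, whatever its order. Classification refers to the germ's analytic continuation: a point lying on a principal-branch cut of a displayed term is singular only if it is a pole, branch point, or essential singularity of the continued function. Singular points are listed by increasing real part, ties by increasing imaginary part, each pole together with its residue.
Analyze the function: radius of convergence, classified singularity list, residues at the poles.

Branch term (1/7)*log(1 - v/(-2/11)): its argument vanishes at v = -2/11, a logarithmic branch point, modulus 2/11.
The radius of convergence is the smallest modulus among the singular points: 2/11.

Radius of convergence at 0: 2/11.
At -2/11: a logarithmic branch point.


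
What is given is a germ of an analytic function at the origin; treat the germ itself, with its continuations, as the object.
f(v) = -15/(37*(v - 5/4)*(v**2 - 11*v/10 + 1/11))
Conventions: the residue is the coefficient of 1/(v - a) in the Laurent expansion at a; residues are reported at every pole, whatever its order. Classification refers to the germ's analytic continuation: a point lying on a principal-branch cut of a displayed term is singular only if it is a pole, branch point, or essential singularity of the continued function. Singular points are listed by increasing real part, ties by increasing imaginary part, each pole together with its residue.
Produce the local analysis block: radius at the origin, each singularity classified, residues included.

Denominator factor (v**2 - 11*v/10 + 1/11): discriminant 931/1100, real irrational roots 11/20 + (7/220)*sqrt(209) and 11/20 - (7/220)*sqrt(209); poles of order 1, moduli 11/20 + (7/220)*sqrt(209) and 11/20 - (7/220)*sqrt(209).
Denominator factor (v - 5/4): pole of order 1 at 5/4, modulus 5/4.
The radius of convergence is the smallest modulus among the singular points: 11/20 - (7/220)*sqrt(209).
The factor v**2 - 11*v/10 + 1/11 splits as (v - a)(v - a') with a = 11/20 - (7/220)*sqrt(209), a' = 11/20 + (7/220)*sqrt(209). At the order-1 pole a set g(v) = (v - a)*f(v) = [-15/(37*(v - 5/4))] / (v - a').
Simple pole: residue = g(a) at a = 11/20 - (7/220)*sqrt(209), which is 1320/1813 - (2640/34447)*sqrt(209).
The factor v**2 - 11*v/10 + 1/11 splits as (v - a)(v - a') with a = 11/20 + (7/220)*sqrt(209), a' = 11/20 - (7/220)*sqrt(209). At the order-1 pole a set g(v) = (v - a)*f(v) = [-15/(37*(v - 5/4))] / (v - a').
Simple pole: residue = g(a) at a = 11/20 + (7/220)*sqrt(209), which is 1320/1813 + (2640/34447)*sqrt(209).
At the order-1 pole 5/4 set g(v) = (v - (5/4))*f(v) = -15/(37*(v**2 - 11*v/10 + 1/11)).
Simple pole: residue = g(a) at a = 5/4, which is -2640/1813.
List the singular points by increasing real part (a conjugate pair: the negative imaginary part first).

Radius of convergence at 0: 11/20 - (7/220)*sqrt(209).
At 11/20 - (7/220)*sqrt(209): a pole of order 1; residue 1320/1813 - (2640/34447)*sqrt(209).
At 11/20 + (7/220)*sqrt(209): a pole of order 1; residue 1320/1813 + (2640/34447)*sqrt(209).
At 5/4: a pole of order 1; residue -2640/1813.


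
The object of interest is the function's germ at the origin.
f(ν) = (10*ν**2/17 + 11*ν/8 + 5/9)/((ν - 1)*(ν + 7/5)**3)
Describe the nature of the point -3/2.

Denominator factors: ν - 1 = -5/2 at ν = -3/2; ν + 7/5 = -1/10 at ν = -3/2 — none vanishes.
So the germ continues analytically to -3/2.

The point is a regular point.


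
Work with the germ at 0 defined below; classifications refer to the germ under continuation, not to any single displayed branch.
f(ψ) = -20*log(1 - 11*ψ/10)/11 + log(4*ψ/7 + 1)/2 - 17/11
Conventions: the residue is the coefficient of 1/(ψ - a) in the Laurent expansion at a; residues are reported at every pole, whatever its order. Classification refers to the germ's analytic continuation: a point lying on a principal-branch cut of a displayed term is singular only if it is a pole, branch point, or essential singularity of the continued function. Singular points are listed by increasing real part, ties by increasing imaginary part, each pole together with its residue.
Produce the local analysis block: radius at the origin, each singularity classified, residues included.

Branch term (1/2)*log(1 - ψ/(-7/4)): its argument vanishes at ψ = -7/4, a logarithmic branch point, modulus 7/4.
Branch term (-20/11)*log(1 - ψ/(10/11)): its argument vanishes at ψ = 10/11, a logarithmic branch point, modulus 10/11.
The radius of convergence is the smallest modulus among the singular points: 10/11.
List the singular points by increasing real part (a conjugate pair: the negative imaginary part first).

Radius of convergence at 0: 10/11.
At -7/4: a logarithmic branch point.
At 10/11: a logarithmic branch point.


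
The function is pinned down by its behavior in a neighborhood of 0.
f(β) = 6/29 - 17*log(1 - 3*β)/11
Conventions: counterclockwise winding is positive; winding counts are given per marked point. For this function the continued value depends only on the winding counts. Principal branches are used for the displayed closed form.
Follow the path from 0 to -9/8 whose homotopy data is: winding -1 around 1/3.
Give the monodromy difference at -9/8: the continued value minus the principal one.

The rational part is single-valued and drops out of the difference; each branch term changes only by its own monodromy.
(-17/11)*log(1 - β/(1/3)): each positive loop around 1/3 adds 2*pi*i to the log, so winding -1 contributes (-17/11)*(-1)*2*pi*i = (34/11)*pi*i.
Summing the contributions at β = -9/8 gives (34/11)*pi*i.

Continued minus principal equals (34/11)*pi*i.
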